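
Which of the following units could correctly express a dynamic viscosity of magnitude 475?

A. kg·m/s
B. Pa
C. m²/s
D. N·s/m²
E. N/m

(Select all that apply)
D

dynamic viscosity has SI base units: kg / (m * s)

Checking each option against kg / (m * s):
  A. kg·m/s: ✗ does not match
  B. Pa: ✗ does not match
  C. m²/s: ✗ does not match
  D. N·s/m²: ✓ matches
  E. N/m: ✗ does not match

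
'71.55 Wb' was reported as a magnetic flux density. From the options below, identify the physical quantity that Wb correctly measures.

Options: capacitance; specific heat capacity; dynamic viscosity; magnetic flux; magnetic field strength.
magnetic flux

magnetic flux density should have units dimensionally equivalent to kg / (A * s^2) (e.g. T).
The given unit 'Wb' reduces to kg * m^2 / (A * s^2). Of the listed options, that is the dimensionality of magnetic flux.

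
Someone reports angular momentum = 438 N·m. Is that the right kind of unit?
No

angular momentum has SI base units: kg * m^2 / s
N·m does NOT reduce to kg * m^2 / s; a valid unit for angular momentum would be e.g. kg·m²/s.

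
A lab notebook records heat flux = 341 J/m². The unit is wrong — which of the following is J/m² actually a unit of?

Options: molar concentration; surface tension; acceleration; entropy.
surface tension

heat flux should have units dimensionally equivalent to kg / s^3 (e.g. W/m²).
The given unit 'J/m²' reduces to kg / s^2. Of the listed options, that is the dimensionality of surface tension.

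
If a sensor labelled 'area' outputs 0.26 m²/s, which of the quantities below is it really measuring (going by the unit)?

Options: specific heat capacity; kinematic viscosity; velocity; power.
kinematic viscosity

area should have units dimensionally equivalent to m^2 (e.g. m²).
The given unit 'm²/s' reduces to m^2 / s. Of the listed options, that is the dimensionality of kinematic viscosity.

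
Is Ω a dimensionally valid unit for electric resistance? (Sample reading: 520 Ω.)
Yes

electric resistance has SI base units: kg * m^2 / (A^2 * s^3)
Ω reduces to the same SI base units, so it is a valid unit for electric resistance.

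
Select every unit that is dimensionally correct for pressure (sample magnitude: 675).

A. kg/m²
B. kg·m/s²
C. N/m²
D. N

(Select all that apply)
C

pressure has SI base units: kg / (m * s^2)

Checking each option against kg / (m * s^2):
  A. kg/m²: ✗ does not match
  B. kg·m/s²: ✗ does not match
  C. N/m²: ✓ matches
  D. N: ✗ does not match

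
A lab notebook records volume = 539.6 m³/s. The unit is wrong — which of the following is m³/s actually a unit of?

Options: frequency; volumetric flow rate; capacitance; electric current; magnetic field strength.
volumetric flow rate

volume should have units dimensionally equivalent to m^3 (e.g. m³).
The given unit 'm³/s' reduces to m^3 / s. Of the listed options, that is the dimensionality of volumetric flow rate.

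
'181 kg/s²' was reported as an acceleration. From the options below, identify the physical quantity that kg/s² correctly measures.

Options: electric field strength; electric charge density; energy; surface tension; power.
surface tension

acceleration should have units dimensionally equivalent to m / s^2 (e.g. m/s²).
The given unit 'kg/s²' reduces to kg / s^2. Of the listed options, that is the dimensionality of surface tension.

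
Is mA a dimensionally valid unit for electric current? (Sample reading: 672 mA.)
Yes

electric current has SI base units: A
mA reduces to the same SI base units, so it is a valid unit for electric current.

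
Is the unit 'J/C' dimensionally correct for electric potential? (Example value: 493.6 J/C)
Yes

electric potential has SI base units: kg * m^2 / (A * s^3)
J/C reduces to the same SI base units, so it is a valid unit for electric potential.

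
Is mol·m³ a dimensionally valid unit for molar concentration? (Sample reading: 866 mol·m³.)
No

molar concentration has SI base units: mol / m^3
mol·m³ does NOT reduce to mol / m^3; a valid unit for molar concentration would be e.g. mol/m³.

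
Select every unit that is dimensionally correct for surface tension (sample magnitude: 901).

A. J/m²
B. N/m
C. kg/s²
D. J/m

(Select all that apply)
A, B, C

surface tension has SI base units: kg / s^2

Checking each option against kg / s^2:
  A. J/m²: ✓ matches
  B. N/m: ✓ matches
  C. kg/s²: ✓ matches
  D. J/m: ✗ does not match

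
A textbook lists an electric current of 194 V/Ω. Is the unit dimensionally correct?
Yes

electric current has SI base units: A
V/Ω reduces to the same SI base units, so it is a valid unit for electric current.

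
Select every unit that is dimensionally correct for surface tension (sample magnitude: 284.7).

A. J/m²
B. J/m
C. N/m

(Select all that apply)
A, C

surface tension has SI base units: kg / s^2

Checking each option against kg / s^2:
  A. J/m²: ✓ matches
  B. J/m: ✗ does not match
  C. N/m: ✓ matches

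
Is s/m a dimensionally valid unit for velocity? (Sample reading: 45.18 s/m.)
No

velocity has SI base units: m / s
s/m does NOT reduce to m / s; a valid unit for velocity would be e.g. m/s.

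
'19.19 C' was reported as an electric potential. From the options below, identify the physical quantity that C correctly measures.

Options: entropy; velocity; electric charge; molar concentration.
electric charge

electric potential should have units dimensionally equivalent to kg * m^2 / (A * s^3) (e.g. V).
The given unit 'C' reduces to A * s. Of the listed options, that is the dimensionality of electric charge.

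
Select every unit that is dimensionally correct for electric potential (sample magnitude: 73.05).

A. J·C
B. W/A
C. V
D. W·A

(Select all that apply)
B, C

electric potential has SI base units: kg * m^2 / (A * s^3)

Checking each option against kg * m^2 / (A * s^3):
  A. J·C: ✗ does not match
  B. W/A: ✓ matches
  C. V: ✓ matches
  D. W·A: ✗ does not match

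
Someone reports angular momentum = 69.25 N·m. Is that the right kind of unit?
No

angular momentum has SI base units: kg * m^2 / s
N·m does NOT reduce to kg * m^2 / s; a valid unit for angular momentum would be e.g. kg·m²/s.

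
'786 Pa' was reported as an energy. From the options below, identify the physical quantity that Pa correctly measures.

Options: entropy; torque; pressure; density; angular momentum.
pressure

energy should have units dimensionally equivalent to kg * m^2 / s^2 (e.g. J).
The given unit 'Pa' reduces to kg / (m * s^2). Of the listed options, that is the dimensionality of pressure.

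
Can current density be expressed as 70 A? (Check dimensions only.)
No

current density has SI base units: A / m^2
A does NOT reduce to A / m^2; a valid unit for current density would be e.g. A/m².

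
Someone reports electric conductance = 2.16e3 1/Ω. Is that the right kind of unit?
Yes

electric conductance has SI base units: A^2 * s^3 / (kg * m^2)
1/Ω reduces to the same SI base units, so it is a valid unit for electric conductance.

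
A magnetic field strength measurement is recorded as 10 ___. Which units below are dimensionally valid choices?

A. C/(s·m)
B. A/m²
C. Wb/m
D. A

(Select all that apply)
A

magnetic field strength has SI base units: A / m

Checking each option against A / m:
  A. C/(s·m): ✓ matches
  B. A/m²: ✗ does not match
  C. Wb/m: ✗ does not match
  D. A: ✗ does not match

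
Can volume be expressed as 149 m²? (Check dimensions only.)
No

volume has SI base units: m^3
m² does NOT reduce to m^3; a valid unit for volume would be e.g. m³.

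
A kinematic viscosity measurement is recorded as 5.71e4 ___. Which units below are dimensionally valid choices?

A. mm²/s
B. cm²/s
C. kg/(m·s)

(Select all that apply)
A, B

kinematic viscosity has SI base units: m^2 / s

Checking each option against m^2 / s:
  A. mm²/s: ✓ matches
  B. cm²/s: ✓ matches
  C. kg/(m·s): ✗ does not match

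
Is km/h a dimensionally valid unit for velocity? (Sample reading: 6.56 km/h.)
Yes

velocity has SI base units: m / s
km/h reduces to the same SI base units, so it is a valid unit for velocity.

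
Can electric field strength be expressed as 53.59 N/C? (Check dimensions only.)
Yes

electric field strength has SI base units: kg * m / (A * s^3)
N/C reduces to the same SI base units, so it is a valid unit for electric field strength.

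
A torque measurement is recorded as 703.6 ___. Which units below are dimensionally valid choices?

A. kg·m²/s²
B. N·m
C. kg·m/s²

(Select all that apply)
A, B

torque has SI base units: kg * m^2 / s^2

Checking each option against kg * m^2 / s^2:
  A. kg·m²/s²: ✓ matches
  B. N·m: ✓ matches
  C. kg·m/s²: ✗ does not match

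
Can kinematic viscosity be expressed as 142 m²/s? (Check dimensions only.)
Yes

kinematic viscosity has SI base units: m^2 / s
m²/s reduces to the same SI base units, so it is a valid unit for kinematic viscosity.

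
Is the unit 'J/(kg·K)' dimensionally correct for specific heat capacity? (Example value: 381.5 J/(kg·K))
Yes

specific heat capacity has SI base units: m^2 / (s^2 * K)
J/(kg·K) reduces to the same SI base units, so it is a valid unit for specific heat capacity.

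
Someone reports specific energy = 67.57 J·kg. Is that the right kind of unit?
No

specific energy has SI base units: m^2 / s^2
J·kg does NOT reduce to m^2 / s^2; a valid unit for specific energy would be e.g. J/kg.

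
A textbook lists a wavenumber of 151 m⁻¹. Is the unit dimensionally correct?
Yes

wavenumber has SI base units: 1 / m
m⁻¹ reduces to the same SI base units, so it is a valid unit for wavenumber.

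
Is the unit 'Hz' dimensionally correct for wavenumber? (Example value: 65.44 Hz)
No

wavenumber has SI base units: 1 / m
Hz does NOT reduce to 1 / m; a valid unit for wavenumber would be e.g. 1/m.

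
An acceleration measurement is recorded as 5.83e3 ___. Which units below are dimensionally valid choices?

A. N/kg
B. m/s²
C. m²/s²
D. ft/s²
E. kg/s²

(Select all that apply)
A, B, D

acceleration has SI base units: m / s^2

Checking each option against m / s^2:
  A. N/kg: ✓ matches
  B. m/s²: ✓ matches
  C. m²/s²: ✗ does not match
  D. ft/s²: ✓ matches
  E. kg/s²: ✗ does not match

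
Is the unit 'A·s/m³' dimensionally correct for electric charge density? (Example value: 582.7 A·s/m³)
Yes

electric charge density has SI base units: A * s / m^3
A·s/m³ reduces to the same SI base units, so it is a valid unit for electric charge density.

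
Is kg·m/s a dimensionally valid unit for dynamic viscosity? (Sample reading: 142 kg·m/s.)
No

dynamic viscosity has SI base units: kg / (m * s)
kg·m/s does NOT reduce to kg / (m * s); a valid unit for dynamic viscosity would be e.g. Pa·s.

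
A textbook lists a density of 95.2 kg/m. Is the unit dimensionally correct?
No

density has SI base units: kg / m^3
kg/m does NOT reduce to kg / m^3; a valid unit for density would be e.g. kg/m³.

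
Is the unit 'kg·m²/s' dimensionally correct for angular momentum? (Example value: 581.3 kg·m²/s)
Yes

angular momentum has SI base units: kg * m^2 / s
kg·m²/s reduces to the same SI base units, so it is a valid unit for angular momentum.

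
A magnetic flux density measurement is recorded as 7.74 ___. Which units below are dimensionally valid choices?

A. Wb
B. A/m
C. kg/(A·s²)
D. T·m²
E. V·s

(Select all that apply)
C

magnetic flux density has SI base units: kg / (A * s^2)

Checking each option against kg / (A * s^2):
  A. Wb: ✗ does not match
  B. A/m: ✗ does not match
  C. kg/(A·s²): ✓ matches
  D. T·m²: ✗ does not match
  E. V·s: ✗ does not match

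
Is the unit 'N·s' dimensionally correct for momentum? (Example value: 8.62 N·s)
Yes

momentum has SI base units: kg * m / s
N·s reduces to the same SI base units, so it is a valid unit for momentum.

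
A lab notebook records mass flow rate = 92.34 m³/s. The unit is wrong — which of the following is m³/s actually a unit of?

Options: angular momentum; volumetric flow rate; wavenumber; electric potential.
volumetric flow rate

mass flow rate should have units dimensionally equivalent to kg / s (e.g. kg/s).
The given unit 'm³/s' reduces to m^3 / s. Of the listed options, that is the dimensionality of volumetric flow rate.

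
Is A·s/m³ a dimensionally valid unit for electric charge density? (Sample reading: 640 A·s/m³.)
Yes

electric charge density has SI base units: A * s / m^3
A·s/m³ reduces to the same SI base units, so it is a valid unit for electric charge density.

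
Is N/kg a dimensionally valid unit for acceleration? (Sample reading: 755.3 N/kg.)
Yes

acceleration has SI base units: m / s^2
N/kg reduces to the same SI base units, so it is a valid unit for acceleration.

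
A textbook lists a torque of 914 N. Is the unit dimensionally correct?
No

torque has SI base units: kg * m^2 / s^2
N does NOT reduce to kg * m^2 / s^2; a valid unit for torque would be e.g. N·m.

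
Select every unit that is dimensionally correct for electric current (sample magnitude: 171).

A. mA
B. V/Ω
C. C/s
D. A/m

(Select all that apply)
A, B, C

electric current has SI base units: A

Checking each option against A:
  A. mA: ✓ matches
  B. V/Ω: ✓ matches
  C. C/s: ✓ matches
  D. A/m: ✗ does not match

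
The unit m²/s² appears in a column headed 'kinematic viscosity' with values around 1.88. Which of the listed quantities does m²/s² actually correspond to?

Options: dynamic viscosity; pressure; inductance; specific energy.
specific energy

kinematic viscosity should have units dimensionally equivalent to m^2 / s (e.g. m²/s).
The given unit 'm²/s²' reduces to m^2 / s^2. Of the listed options, that is the dimensionality of specific energy.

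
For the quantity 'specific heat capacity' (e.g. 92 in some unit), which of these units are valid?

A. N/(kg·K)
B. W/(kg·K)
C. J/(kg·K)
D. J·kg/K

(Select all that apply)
C

specific heat capacity has SI base units: m^2 / (s^2 * K)

Checking each option against m^2 / (s^2 * K):
  A. N/(kg·K): ✗ does not match
  B. W/(kg·K): ✗ does not match
  C. J/(kg·K): ✓ matches
  D. J·kg/K: ✗ does not match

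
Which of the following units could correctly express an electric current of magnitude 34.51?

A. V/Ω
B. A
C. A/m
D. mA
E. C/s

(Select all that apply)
A, B, D, E

electric current has SI base units: A

Checking each option against A:
  A. V/Ω: ✓ matches
  B. A: ✓ matches
  C. A/m: ✗ does not match
  D. mA: ✓ matches
  E. C/s: ✓ matches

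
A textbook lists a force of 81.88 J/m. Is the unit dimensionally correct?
Yes

force has SI base units: kg * m / s^2
J/m reduces to the same SI base units, so it is a valid unit for force.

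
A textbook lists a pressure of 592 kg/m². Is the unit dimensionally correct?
No

pressure has SI base units: kg / (m * s^2)
kg/m² does NOT reduce to kg / (m * s^2); a valid unit for pressure would be e.g. Pa.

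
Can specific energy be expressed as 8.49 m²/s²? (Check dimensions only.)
Yes

specific energy has SI base units: m^2 / s^2
m²/s² reduces to the same SI base units, so it is a valid unit for specific energy.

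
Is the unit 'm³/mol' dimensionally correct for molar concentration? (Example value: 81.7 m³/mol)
No

molar concentration has SI base units: mol / m^3
m³/mol does NOT reduce to mol / m^3; a valid unit for molar concentration would be e.g. mol/m³.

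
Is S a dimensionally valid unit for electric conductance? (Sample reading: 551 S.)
Yes

electric conductance has SI base units: A^2 * s^3 / (kg * m^2)
S reduces to the same SI base units, so it is a valid unit for electric conductance.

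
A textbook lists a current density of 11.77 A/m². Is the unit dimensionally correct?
Yes

current density has SI base units: A / m^2
A/m² reduces to the same SI base units, so it is a valid unit for current density.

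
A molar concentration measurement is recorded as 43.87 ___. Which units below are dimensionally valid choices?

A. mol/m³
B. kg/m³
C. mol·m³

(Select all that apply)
A

molar concentration has SI base units: mol / m^3

Checking each option against mol / m^3:
  A. mol/m³: ✓ matches
  B. kg/m³: ✗ does not match
  C. mol·m³: ✗ does not match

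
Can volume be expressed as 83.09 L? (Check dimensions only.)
Yes

volume has SI base units: m^3
L reduces to the same SI base units, so it is a valid unit for volume.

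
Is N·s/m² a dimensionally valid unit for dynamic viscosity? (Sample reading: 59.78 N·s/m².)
Yes

dynamic viscosity has SI base units: kg / (m * s)
N·s/m² reduces to the same SI base units, so it is a valid unit for dynamic viscosity.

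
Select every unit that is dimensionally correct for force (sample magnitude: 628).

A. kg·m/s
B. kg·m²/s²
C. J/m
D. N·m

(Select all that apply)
C

force has SI base units: kg * m / s^2

Checking each option against kg * m / s^2:
  A. kg·m/s: ✗ does not match
  B. kg·m²/s²: ✗ does not match
  C. J/m: ✓ matches
  D. N·m: ✗ does not match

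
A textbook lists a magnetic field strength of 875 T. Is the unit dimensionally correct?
No

magnetic field strength has SI base units: A / m
T does NOT reduce to A / m; a valid unit for magnetic field strength would be e.g. A/m.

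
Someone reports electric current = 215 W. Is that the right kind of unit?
No

electric current has SI base units: A
W does NOT reduce to A; a valid unit for electric current would be e.g. A.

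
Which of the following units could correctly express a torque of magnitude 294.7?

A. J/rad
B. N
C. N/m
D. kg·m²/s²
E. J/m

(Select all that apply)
A, D

torque has SI base units: kg * m^2 / s^2

Checking each option against kg * m^2 / s^2:
  A. J/rad: ✓ matches
  B. N: ✗ does not match
  C. N/m: ✗ does not match
  D. kg·m²/s²: ✓ matches
  E. J/m: ✗ does not match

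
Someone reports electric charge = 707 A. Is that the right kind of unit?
No

electric charge has SI base units: A * s
A does NOT reduce to A * s; a valid unit for electric charge would be e.g. C.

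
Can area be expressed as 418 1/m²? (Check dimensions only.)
No

area has SI base units: m^2
1/m² does NOT reduce to m^2; a valid unit for area would be e.g. m².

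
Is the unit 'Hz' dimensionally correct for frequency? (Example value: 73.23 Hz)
Yes

frequency has SI base units: 1 / s
Hz reduces to the same SI base units, so it is a valid unit for frequency.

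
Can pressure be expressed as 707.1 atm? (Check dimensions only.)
Yes

pressure has SI base units: kg / (m * s^2)
atm reduces to the same SI base units, so it is a valid unit for pressure.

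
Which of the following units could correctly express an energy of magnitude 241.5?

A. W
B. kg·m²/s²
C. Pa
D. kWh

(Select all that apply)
B, D

energy has SI base units: kg * m^2 / s^2

Checking each option against kg * m^2 / s^2:
  A. W: ✗ does not match
  B. kg·m²/s²: ✓ matches
  C. Pa: ✗ does not match
  D. kWh: ✓ matches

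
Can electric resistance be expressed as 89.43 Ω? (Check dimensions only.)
Yes

electric resistance has SI base units: kg * m^2 / (A^2 * s^3)
Ω reduces to the same SI base units, so it is a valid unit for electric resistance.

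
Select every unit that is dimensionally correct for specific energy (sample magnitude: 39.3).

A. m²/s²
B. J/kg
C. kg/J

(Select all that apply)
A, B

specific energy has SI base units: m^2 / s^2

Checking each option against m^2 / s^2:
  A. m²/s²: ✓ matches
  B. J/kg: ✓ matches
  C. kg/J: ✗ does not match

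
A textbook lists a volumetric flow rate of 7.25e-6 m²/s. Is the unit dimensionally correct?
No

volumetric flow rate has SI base units: m^3 / s
m²/s does NOT reduce to m^3 / s; a valid unit for volumetric flow rate would be e.g. m³/s.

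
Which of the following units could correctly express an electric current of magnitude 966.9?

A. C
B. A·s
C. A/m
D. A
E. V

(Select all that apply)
D

electric current has SI base units: A

Checking each option against A:
  A. C: ✗ does not match
  B. A·s: ✗ does not match
  C. A/m: ✗ does not match
  D. A: ✓ matches
  E. V: ✗ does not match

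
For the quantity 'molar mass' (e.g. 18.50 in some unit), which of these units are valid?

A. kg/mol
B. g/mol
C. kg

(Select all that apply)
A, B

molar mass has SI base units: kg / mol

Checking each option against kg / mol:
  A. kg/mol: ✓ matches
  B. g/mol: ✓ matches
  C. kg: ✗ does not match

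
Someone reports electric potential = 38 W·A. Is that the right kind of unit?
No

electric potential has SI base units: kg * m^2 / (A * s^3)
W·A does NOT reduce to kg * m^2 / (A * s^3); a valid unit for electric potential would be e.g. V.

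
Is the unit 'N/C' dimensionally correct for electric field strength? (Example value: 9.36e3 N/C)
Yes

electric field strength has SI base units: kg * m / (A * s^3)
N/C reduces to the same SI base units, so it is a valid unit for electric field strength.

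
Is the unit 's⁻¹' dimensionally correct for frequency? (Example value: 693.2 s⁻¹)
Yes

frequency has SI base units: 1 / s
s⁻¹ reduces to the same SI base units, so it is a valid unit for frequency.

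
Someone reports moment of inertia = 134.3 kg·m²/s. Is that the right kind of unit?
No

moment of inertia has SI base units: kg * m^2
kg·m²/s does NOT reduce to kg * m^2; a valid unit for moment of inertia would be e.g. kg·m².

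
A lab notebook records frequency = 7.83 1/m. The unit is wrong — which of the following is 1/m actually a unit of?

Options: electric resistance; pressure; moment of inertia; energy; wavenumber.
wavenumber

frequency should have units dimensionally equivalent to 1 / s (e.g. Hz).
The given unit '1/m' reduces to 1 / m. Of the listed options, that is the dimensionality of wavenumber.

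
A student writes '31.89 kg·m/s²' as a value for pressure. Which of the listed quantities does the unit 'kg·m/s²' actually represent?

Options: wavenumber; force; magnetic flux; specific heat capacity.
force

pressure should have units dimensionally equivalent to kg / (m * s^2) (e.g. Pa).
The given unit 'kg·m/s²' reduces to kg * m / s^2. Of the listed options, that is the dimensionality of force.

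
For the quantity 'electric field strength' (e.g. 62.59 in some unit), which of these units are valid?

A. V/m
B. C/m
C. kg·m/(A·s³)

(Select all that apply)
A, C

electric field strength has SI base units: kg * m / (A * s^3)

Checking each option against kg * m / (A * s^3):
  A. V/m: ✓ matches
  B. C/m: ✗ does not match
  C. kg·m/(A·s³): ✓ matches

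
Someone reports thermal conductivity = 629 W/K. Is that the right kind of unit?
No

thermal conductivity has SI base units: kg * m / (s^3 * K)
W/K does NOT reduce to kg * m / (s^3 * K); a valid unit for thermal conductivity would be e.g. W/(m·K).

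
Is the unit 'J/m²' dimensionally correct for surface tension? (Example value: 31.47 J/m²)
Yes

surface tension has SI base units: kg / s^2
J/m² reduces to the same SI base units, so it is a valid unit for surface tension.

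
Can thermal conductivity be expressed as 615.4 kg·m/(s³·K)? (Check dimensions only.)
Yes

thermal conductivity has SI base units: kg * m / (s^3 * K)
kg·m/(s³·K) reduces to the same SI base units, so it is a valid unit for thermal conductivity.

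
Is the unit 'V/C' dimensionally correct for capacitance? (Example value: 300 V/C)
No

capacitance has SI base units: A^2 * s^4 / (kg * m^2)
V/C does NOT reduce to A^2 * s^4 / (kg * m^2); a valid unit for capacitance would be e.g. F.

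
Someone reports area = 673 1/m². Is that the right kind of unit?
No

area has SI base units: m^2
1/m² does NOT reduce to m^2; a valid unit for area would be e.g. m².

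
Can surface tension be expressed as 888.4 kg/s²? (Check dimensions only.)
Yes

surface tension has SI base units: kg / s^2
kg/s² reduces to the same SI base units, so it is a valid unit for surface tension.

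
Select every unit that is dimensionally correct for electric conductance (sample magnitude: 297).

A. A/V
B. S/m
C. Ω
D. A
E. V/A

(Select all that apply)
A

electric conductance has SI base units: A^2 * s^3 / (kg * m^2)

Checking each option against A^2 * s^3 / (kg * m^2):
  A. A/V: ✓ matches
  B. S/m: ✗ does not match
  C. Ω: ✗ does not match
  D. A: ✗ does not match
  E. V/A: ✗ does not match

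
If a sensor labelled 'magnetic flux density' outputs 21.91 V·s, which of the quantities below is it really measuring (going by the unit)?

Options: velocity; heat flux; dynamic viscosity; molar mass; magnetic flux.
magnetic flux

magnetic flux density should have units dimensionally equivalent to kg / (A * s^2) (e.g. T).
The given unit 'V·s' reduces to kg * m^2 / (A * s^2). Of the listed options, that is the dimensionality of magnetic flux.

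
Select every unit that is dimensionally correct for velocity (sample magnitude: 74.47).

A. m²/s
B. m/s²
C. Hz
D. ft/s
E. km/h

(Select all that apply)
D, E

velocity has SI base units: m / s

Checking each option against m / s:
  A. m²/s: ✗ does not match
  B. m/s²: ✗ does not match
  C. Hz: ✗ does not match
  D. ft/s: ✓ matches
  E. km/h: ✓ matches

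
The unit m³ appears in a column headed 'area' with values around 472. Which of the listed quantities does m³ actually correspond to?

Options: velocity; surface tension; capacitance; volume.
volume

area should have units dimensionally equivalent to m^2 (e.g. m²).
The given unit 'm³' reduces to m^3. Of the listed options, that is the dimensionality of volume.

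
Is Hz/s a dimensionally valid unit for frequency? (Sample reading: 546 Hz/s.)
No

frequency has SI base units: 1 / s
Hz/s does NOT reduce to 1 / s; a valid unit for frequency would be e.g. Hz.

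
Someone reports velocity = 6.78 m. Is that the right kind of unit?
No

velocity has SI base units: m / s
m does NOT reduce to m / s; a valid unit for velocity would be e.g. m/s.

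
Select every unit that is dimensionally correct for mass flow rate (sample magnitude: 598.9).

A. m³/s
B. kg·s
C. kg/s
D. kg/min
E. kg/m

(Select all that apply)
C, D

mass flow rate has SI base units: kg / s

Checking each option against kg / s:
  A. m³/s: ✗ does not match
  B. kg·s: ✗ does not match
  C. kg/s: ✓ matches
  D. kg/min: ✓ matches
  E. kg/m: ✗ does not match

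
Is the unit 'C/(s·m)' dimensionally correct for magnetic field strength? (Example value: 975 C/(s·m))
Yes

magnetic field strength has SI base units: A / m
C/(s·m) reduces to the same SI base units, so it is a valid unit for magnetic field strength.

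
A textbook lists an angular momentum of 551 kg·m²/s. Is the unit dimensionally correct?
Yes

angular momentum has SI base units: kg * m^2 / s
kg·m²/s reduces to the same SI base units, so it is a valid unit for angular momentum.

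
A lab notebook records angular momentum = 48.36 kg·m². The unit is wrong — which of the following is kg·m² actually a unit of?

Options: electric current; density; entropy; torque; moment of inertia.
moment of inertia

angular momentum should have units dimensionally equivalent to kg * m^2 / s (e.g. kg·m²/s).
The given unit 'kg·m²' reduces to kg * m^2. Of the listed options, that is the dimensionality of moment of inertia.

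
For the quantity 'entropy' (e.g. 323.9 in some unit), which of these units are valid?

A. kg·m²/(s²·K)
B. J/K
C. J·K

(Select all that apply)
A, B

entropy has SI base units: kg * m^2 / (s^2 * K)

Checking each option against kg * m^2 / (s^2 * K):
  A. kg·m²/(s²·K): ✓ matches
  B. J/K: ✓ matches
  C. J·K: ✗ does not match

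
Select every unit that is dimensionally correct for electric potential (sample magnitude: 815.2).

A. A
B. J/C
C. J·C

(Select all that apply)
B

electric potential has SI base units: kg * m^2 / (A * s^3)

Checking each option against kg * m^2 / (A * s^3):
  A. A: ✗ does not match
  B. J/C: ✓ matches
  C. J·C: ✗ does not match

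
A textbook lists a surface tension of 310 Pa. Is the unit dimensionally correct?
No

surface tension has SI base units: kg / s^2
Pa does NOT reduce to kg / s^2; a valid unit for surface tension would be e.g. N/m.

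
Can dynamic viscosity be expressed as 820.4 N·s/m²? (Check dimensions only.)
Yes

dynamic viscosity has SI base units: kg / (m * s)
N·s/m² reduces to the same SI base units, so it is a valid unit for dynamic viscosity.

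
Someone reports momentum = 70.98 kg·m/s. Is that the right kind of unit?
Yes

momentum has SI base units: kg * m / s
kg·m/s reduces to the same SI base units, so it is a valid unit for momentum.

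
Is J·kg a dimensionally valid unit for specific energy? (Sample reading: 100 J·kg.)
No

specific energy has SI base units: m^2 / s^2
J·kg does NOT reduce to m^2 / s^2; a valid unit for specific energy would be e.g. J/kg.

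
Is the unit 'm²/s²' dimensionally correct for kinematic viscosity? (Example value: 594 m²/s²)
No

kinematic viscosity has SI base units: m^2 / s
m²/s² does NOT reduce to m^2 / s; a valid unit for kinematic viscosity would be e.g. m²/s.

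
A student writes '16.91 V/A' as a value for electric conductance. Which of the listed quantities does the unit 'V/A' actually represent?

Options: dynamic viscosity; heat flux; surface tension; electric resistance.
electric resistance

electric conductance should have units dimensionally equivalent to A^2 * s^3 / (kg * m^2) (e.g. S).
The given unit 'V/A' reduces to kg * m^2 / (A^2 * s^3). Of the listed options, that is the dimensionality of electric resistance.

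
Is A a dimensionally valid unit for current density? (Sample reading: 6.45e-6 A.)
No

current density has SI base units: A / m^2
A does NOT reduce to A / m^2; a valid unit for current density would be e.g. A/m².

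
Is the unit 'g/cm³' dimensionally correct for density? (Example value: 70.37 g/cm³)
Yes

density has SI base units: kg / m^3
g/cm³ reduces to the same SI base units, so it is a valid unit for density.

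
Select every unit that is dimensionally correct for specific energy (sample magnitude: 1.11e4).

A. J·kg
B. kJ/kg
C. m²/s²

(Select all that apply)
B, C

specific energy has SI base units: m^2 / s^2

Checking each option against m^2 / s^2:
  A. J·kg: ✗ does not match
  B. kJ/kg: ✓ matches
  C. m²/s²: ✓ matches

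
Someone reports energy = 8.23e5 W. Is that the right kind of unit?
No

energy has SI base units: kg * m^2 / s^2
W does NOT reduce to kg * m^2 / s^2; a valid unit for energy would be e.g. J.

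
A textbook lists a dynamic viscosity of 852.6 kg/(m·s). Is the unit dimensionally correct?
Yes

dynamic viscosity has SI base units: kg / (m * s)
kg/(m·s) reduces to the same SI base units, so it is a valid unit for dynamic viscosity.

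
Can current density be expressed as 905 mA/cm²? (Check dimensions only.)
Yes

current density has SI base units: A / m^2
mA/cm² reduces to the same SI base units, so it is a valid unit for current density.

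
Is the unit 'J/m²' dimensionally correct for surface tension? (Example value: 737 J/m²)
Yes

surface tension has SI base units: kg / s^2
J/m² reduces to the same SI base units, so it is a valid unit for surface tension.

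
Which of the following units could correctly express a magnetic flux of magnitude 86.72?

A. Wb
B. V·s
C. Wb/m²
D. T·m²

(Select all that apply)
A, B, D

magnetic flux has SI base units: kg * m^2 / (A * s^2)

Checking each option against kg * m^2 / (A * s^2):
  A. Wb: ✓ matches
  B. V·s: ✓ matches
  C. Wb/m²: ✗ does not match
  D. T·m²: ✓ matches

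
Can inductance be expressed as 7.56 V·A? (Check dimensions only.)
No

inductance has SI base units: kg * m^2 / (A^2 * s^2)
V·A does NOT reduce to kg * m^2 / (A^2 * s^2); a valid unit for inductance would be e.g. H.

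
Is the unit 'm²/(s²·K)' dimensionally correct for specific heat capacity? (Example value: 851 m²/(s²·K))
Yes

specific heat capacity has SI base units: m^2 / (s^2 * K)
m²/(s²·K) reduces to the same SI base units, so it is a valid unit for specific heat capacity.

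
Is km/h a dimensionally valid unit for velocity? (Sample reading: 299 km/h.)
Yes

velocity has SI base units: m / s
km/h reduces to the same SI base units, so it is a valid unit for velocity.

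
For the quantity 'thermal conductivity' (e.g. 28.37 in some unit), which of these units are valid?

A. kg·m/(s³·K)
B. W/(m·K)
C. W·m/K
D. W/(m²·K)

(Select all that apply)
A, B

thermal conductivity has SI base units: kg * m / (s^3 * K)

Checking each option against kg * m / (s^3 * K):
  A. kg·m/(s³·K): ✓ matches
  B. W/(m·K): ✓ matches
  C. W·m/K: ✗ does not match
  D. W/(m²·K): ✗ does not match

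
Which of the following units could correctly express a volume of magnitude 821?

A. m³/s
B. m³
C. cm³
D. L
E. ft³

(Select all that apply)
B, C, D, E

volume has SI base units: m^3

Checking each option against m^3:
  A. m³/s: ✗ does not match
  B. m³: ✓ matches
  C. cm³: ✓ matches
  D. L: ✓ matches
  E. ft³: ✓ matches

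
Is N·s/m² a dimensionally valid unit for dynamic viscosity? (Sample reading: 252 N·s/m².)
Yes

dynamic viscosity has SI base units: kg / (m * s)
N·s/m² reduces to the same SI base units, so it is a valid unit for dynamic viscosity.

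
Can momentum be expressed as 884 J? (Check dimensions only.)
No

momentum has SI base units: kg * m / s
J does NOT reduce to kg * m / s; a valid unit for momentum would be e.g. kg·m/s.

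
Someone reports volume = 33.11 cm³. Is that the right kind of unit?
Yes

volume has SI base units: m^3
cm³ reduces to the same SI base units, so it is a valid unit for volume.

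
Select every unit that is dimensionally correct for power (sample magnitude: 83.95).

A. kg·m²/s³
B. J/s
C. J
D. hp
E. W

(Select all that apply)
A, B, D, E

power has SI base units: kg * m^2 / s^3

Checking each option against kg * m^2 / s^3:
  A. kg·m²/s³: ✓ matches
  B. J/s: ✓ matches
  C. J: ✗ does not match
  D. hp: ✓ matches
  E. W: ✓ matches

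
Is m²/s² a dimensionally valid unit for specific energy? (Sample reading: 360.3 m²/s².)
Yes

specific energy has SI base units: m^2 / s^2
m²/s² reduces to the same SI base units, so it is a valid unit for specific energy.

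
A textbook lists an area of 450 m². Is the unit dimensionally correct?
Yes

area has SI base units: m^2
m² reduces to the same SI base units, so it is a valid unit for area.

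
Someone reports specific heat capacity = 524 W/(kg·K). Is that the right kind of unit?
No

specific heat capacity has SI base units: m^2 / (s^2 * K)
W/(kg·K) does NOT reduce to m^2 / (s^2 * K); a valid unit for specific heat capacity would be e.g. J/(kg·K).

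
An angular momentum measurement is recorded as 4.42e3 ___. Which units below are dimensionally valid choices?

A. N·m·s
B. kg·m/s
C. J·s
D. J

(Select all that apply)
A, C

angular momentum has SI base units: kg * m^2 / s

Checking each option against kg * m^2 / s:
  A. N·m·s: ✓ matches
  B. kg·m/s: ✗ does not match
  C. J·s: ✓ matches
  D. J: ✗ does not match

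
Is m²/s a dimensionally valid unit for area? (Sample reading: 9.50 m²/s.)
No

area has SI base units: m^2
m²/s does NOT reduce to m^2; a valid unit for area would be e.g. m².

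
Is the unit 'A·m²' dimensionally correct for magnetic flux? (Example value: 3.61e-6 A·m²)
No

magnetic flux has SI base units: kg * m^2 / (A * s^2)
A·m² does NOT reduce to kg * m^2 / (A * s^2); a valid unit for magnetic flux would be e.g. Wb.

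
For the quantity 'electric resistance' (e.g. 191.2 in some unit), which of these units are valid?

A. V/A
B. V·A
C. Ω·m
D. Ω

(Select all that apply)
A, D

electric resistance has SI base units: kg * m^2 / (A^2 * s^3)

Checking each option against kg * m^2 / (A^2 * s^3):
  A. V/A: ✓ matches
  B. V·A: ✗ does not match
  C. Ω·m: ✗ does not match
  D. Ω: ✓ matches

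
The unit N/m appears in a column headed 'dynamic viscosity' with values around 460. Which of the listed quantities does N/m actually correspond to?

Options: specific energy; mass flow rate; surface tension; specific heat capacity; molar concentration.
surface tension

dynamic viscosity should have units dimensionally equivalent to kg / (m * s) (e.g. Pa·s).
The given unit 'N/m' reduces to kg / s^2. Of the listed options, that is the dimensionality of surface tension.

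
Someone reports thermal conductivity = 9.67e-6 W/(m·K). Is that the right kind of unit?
Yes

thermal conductivity has SI base units: kg * m / (s^3 * K)
W/(m·K) reduces to the same SI base units, so it is a valid unit for thermal conductivity.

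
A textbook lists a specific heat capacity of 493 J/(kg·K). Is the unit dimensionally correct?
Yes

specific heat capacity has SI base units: m^2 / (s^2 * K)
J/(kg·K) reduces to the same SI base units, so it is a valid unit for specific heat capacity.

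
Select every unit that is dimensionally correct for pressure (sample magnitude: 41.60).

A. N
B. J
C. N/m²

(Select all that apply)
C

pressure has SI base units: kg / (m * s^2)

Checking each option against kg / (m * s^2):
  A. N: ✗ does not match
  B. J: ✗ does not match
  C. N/m²: ✓ matches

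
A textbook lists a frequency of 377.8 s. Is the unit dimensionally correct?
No

frequency has SI base units: 1 / s
s does NOT reduce to 1 / s; a valid unit for frequency would be e.g. Hz.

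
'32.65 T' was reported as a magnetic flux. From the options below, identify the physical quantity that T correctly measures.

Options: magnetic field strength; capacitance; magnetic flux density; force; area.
magnetic flux density

magnetic flux should have units dimensionally equivalent to kg * m^2 / (A * s^2) (e.g. Wb).
The given unit 'T' reduces to kg / (A * s^2). Of the listed options, that is the dimensionality of magnetic flux density.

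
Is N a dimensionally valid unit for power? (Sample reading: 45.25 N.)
No

power has SI base units: kg * m^2 / s^3
N does NOT reduce to kg * m^2 / s^3; a valid unit for power would be e.g. W.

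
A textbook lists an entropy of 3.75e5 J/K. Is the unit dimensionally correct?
Yes

entropy has SI base units: kg * m^2 / (s^2 * K)
J/K reduces to the same SI base units, so it is a valid unit for entropy.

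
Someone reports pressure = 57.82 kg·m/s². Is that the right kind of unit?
No

pressure has SI base units: kg / (m * s^2)
kg·m/s² does NOT reduce to kg / (m * s^2); a valid unit for pressure would be e.g. Pa.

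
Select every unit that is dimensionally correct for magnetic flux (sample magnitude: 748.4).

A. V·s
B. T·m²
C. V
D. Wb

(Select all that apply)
A, B, D

magnetic flux has SI base units: kg * m^2 / (A * s^2)

Checking each option against kg * m^2 / (A * s^2):
  A. V·s: ✓ matches
  B. T·m²: ✓ matches
  C. V: ✗ does not match
  D. Wb: ✓ matches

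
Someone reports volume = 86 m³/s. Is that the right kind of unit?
No

volume has SI base units: m^3
m³/s does NOT reduce to m^3; a valid unit for volume would be e.g. m³.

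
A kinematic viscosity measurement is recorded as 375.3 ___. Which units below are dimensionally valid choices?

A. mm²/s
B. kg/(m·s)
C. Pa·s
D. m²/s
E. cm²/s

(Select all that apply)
A, D, E

kinematic viscosity has SI base units: m^2 / s

Checking each option against m^2 / s:
  A. mm²/s: ✓ matches
  B. kg/(m·s): ✗ does not match
  C. Pa·s: ✗ does not match
  D. m²/s: ✓ matches
  E. cm²/s: ✓ matches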